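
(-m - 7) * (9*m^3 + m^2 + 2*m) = -9*m^4 - 64*m^3 - 9*m^2 - 14*m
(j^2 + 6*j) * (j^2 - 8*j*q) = j^4 - 8*j^3*q + 6*j^3 - 48*j^2*q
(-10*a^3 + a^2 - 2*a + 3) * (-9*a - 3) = 90*a^4 + 21*a^3 + 15*a^2 - 21*a - 9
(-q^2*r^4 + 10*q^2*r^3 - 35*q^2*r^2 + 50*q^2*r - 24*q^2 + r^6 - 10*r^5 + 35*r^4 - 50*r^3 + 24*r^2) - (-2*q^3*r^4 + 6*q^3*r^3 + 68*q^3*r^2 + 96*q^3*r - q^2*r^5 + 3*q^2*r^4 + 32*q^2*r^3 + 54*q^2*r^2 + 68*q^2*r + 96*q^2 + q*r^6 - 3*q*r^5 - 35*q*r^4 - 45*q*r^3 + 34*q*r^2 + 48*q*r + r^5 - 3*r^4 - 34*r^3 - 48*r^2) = 2*q^3*r^4 - 6*q^3*r^3 - 68*q^3*r^2 - 96*q^3*r + q^2*r^5 - 4*q^2*r^4 - 22*q^2*r^3 - 89*q^2*r^2 - 18*q^2*r - 120*q^2 - q*r^6 + 3*q*r^5 + 35*q*r^4 + 45*q*r^3 - 34*q*r^2 - 48*q*r + r^6 - 11*r^5 + 38*r^4 - 16*r^3 + 72*r^2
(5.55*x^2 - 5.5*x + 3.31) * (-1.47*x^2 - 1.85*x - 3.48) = -8.1585*x^4 - 2.1825*x^3 - 14.0047*x^2 + 13.0165*x - 11.5188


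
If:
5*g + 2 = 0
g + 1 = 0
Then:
No Solution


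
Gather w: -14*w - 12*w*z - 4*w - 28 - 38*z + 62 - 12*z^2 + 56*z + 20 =w*(-12*z - 18) - 12*z^2 + 18*z + 54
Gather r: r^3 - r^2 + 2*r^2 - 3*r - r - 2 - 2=r^3 + r^2 - 4*r - 4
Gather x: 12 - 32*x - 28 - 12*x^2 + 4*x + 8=-12*x^2 - 28*x - 8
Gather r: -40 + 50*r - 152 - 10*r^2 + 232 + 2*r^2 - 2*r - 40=-8*r^2 + 48*r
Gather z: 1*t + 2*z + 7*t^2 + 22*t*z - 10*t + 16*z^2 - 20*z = 7*t^2 - 9*t + 16*z^2 + z*(22*t - 18)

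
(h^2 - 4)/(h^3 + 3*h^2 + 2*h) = (h - 2)/(h*(h + 1))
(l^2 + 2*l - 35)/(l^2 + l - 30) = (l + 7)/(l + 6)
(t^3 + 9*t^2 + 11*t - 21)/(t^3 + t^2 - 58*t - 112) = (t^2 + 2*t - 3)/(t^2 - 6*t - 16)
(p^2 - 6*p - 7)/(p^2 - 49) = (p + 1)/(p + 7)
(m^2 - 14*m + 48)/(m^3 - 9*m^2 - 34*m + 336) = (m - 6)/(m^2 - m - 42)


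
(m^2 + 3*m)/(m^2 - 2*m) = (m + 3)/(m - 2)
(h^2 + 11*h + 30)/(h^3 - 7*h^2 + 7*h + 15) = (h^2 + 11*h + 30)/(h^3 - 7*h^2 + 7*h + 15)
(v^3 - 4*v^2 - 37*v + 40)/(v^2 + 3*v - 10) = (v^2 - 9*v + 8)/(v - 2)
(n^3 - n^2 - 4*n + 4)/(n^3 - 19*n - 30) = (n^2 - 3*n + 2)/(n^2 - 2*n - 15)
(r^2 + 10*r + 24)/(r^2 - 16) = (r + 6)/(r - 4)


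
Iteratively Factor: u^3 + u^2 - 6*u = (u + 3)*(u^2 - 2*u) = u*(u + 3)*(u - 2)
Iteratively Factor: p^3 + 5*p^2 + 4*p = (p + 1)*(p^2 + 4*p) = p*(p + 1)*(p + 4)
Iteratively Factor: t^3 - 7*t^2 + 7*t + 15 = (t - 3)*(t^2 - 4*t - 5) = (t - 3)*(t + 1)*(t - 5)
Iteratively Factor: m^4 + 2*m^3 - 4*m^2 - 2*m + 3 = (m - 1)*(m^3 + 3*m^2 - m - 3) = (m - 1)*(m + 3)*(m^2 - 1) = (m - 1)*(m + 1)*(m + 3)*(m - 1)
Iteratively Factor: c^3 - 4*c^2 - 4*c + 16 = (c - 4)*(c^2 - 4) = (c - 4)*(c - 2)*(c + 2)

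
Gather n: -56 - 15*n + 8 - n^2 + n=-n^2 - 14*n - 48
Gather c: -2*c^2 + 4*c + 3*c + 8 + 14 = -2*c^2 + 7*c + 22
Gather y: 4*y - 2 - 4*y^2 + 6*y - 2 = -4*y^2 + 10*y - 4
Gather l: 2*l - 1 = 2*l - 1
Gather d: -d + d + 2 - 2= 0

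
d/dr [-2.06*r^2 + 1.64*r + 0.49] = 1.64 - 4.12*r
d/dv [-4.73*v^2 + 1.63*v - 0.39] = 1.63 - 9.46*v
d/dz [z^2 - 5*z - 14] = 2*z - 5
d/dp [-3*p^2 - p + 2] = -6*p - 1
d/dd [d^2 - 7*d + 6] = 2*d - 7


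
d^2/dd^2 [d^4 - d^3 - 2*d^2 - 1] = 12*d^2 - 6*d - 4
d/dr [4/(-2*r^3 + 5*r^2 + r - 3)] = 4*(6*r^2 - 10*r - 1)/(2*r^3 - 5*r^2 - r + 3)^2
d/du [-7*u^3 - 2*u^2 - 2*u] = -21*u^2 - 4*u - 2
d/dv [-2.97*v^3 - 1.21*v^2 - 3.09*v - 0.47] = -8.91*v^2 - 2.42*v - 3.09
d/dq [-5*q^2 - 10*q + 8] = -10*q - 10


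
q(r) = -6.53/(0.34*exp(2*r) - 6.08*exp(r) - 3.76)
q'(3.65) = 0.07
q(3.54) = -0.03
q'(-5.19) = -0.02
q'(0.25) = -0.36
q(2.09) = 0.21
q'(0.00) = -0.39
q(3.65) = -0.02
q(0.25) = 0.59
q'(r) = -6.53*(-0.68*exp(2*r) + 6.08*exp(r))/(0.34*exp(2*r) - 6.08*exp(r) - 3.76)^2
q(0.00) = 0.69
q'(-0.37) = -0.42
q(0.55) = 0.49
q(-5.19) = 1.72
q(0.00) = 0.69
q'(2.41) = 0.13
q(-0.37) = 0.84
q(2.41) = 0.22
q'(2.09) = -0.03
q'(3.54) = 0.11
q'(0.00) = -0.39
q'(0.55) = -0.31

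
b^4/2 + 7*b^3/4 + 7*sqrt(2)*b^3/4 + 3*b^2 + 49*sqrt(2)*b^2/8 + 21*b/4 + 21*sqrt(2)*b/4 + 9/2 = (b/2 + 1)*(b + 3/2)*(b + sqrt(2)/2)*(b + 3*sqrt(2))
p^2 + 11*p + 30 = (p + 5)*(p + 6)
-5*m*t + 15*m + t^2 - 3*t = (-5*m + t)*(t - 3)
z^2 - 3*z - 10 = (z - 5)*(z + 2)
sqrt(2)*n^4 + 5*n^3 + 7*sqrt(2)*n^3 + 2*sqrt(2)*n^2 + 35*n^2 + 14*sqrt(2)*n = n*(n + 7)*(n + 2*sqrt(2))*(sqrt(2)*n + 1)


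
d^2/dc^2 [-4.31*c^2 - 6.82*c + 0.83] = -8.62000000000000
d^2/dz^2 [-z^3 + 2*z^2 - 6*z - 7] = 4 - 6*z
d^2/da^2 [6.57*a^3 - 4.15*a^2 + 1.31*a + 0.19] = 39.42*a - 8.3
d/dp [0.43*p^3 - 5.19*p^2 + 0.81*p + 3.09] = 1.29*p^2 - 10.38*p + 0.81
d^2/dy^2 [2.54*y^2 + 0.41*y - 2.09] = 5.08000000000000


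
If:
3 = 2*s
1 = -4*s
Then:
No Solution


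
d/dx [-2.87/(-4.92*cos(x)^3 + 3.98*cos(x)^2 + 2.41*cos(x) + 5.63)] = (42.3612*cos(x)^2 - 22.8452*cos(x) - 6.9167)*sin(x)/(-4.92*cos(x)^3 + 3.98*cos(x)^2 + 2.41*cos(x) + 5.63)^2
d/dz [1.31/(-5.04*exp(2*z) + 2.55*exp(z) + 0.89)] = (13.2048*exp(z) - 3.3405)*exp(z)/(-5.04*exp(2*z) + 2.55*exp(z) + 0.89)^2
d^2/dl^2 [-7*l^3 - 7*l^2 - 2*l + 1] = -42*l - 14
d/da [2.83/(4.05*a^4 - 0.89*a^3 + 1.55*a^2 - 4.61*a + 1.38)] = (-45.846*a^3 + 7.5561*a^2 - 8.773*a + 13.0463)/(4.05*a^4 - 0.89*a^3 + 1.55*a^2 - 4.61*a + 1.38)^2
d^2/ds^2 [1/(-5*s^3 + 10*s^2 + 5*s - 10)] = 2*((3*s - 2)*(s^3 - 2*s^2 - s + 2) - (-3*s^2 + 4*s + 1)^2)/(5*(s^3 - 2*s^2 - s + 2)^3)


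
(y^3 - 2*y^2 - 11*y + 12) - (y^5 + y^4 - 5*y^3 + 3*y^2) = -y^5 - y^4 + 6*y^3 - 5*y^2 - 11*y + 12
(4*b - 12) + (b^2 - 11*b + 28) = b^2 - 7*b + 16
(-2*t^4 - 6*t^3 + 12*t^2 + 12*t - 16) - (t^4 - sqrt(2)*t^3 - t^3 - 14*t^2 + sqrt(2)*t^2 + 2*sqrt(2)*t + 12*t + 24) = -3*t^4 - 5*t^3 + sqrt(2)*t^3 - sqrt(2)*t^2 + 26*t^2 - 2*sqrt(2)*t - 40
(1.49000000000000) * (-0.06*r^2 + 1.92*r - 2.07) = -0.0894*r^2 + 2.8608*r - 3.0843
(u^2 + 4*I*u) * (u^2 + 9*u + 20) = u^4 + 9*u^3 + 4*I*u^3 + 20*u^2 + 36*I*u^2 + 80*I*u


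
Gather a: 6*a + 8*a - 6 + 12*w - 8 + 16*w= 14*a + 28*w - 14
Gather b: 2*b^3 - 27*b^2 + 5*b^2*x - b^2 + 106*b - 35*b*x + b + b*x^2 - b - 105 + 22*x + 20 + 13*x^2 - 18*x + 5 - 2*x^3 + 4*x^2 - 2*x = 2*b^3 + b^2*(5*x - 28) + b*(x^2 - 35*x + 106) - 2*x^3 + 17*x^2 + 2*x - 80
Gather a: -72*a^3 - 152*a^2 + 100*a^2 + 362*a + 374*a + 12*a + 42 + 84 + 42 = -72*a^3 - 52*a^2 + 748*a + 168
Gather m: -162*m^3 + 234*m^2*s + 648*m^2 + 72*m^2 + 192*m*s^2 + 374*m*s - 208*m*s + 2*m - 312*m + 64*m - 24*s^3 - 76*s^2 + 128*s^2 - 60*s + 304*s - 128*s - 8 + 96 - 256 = -162*m^3 + m^2*(234*s + 720) + m*(192*s^2 + 166*s - 246) - 24*s^3 + 52*s^2 + 116*s - 168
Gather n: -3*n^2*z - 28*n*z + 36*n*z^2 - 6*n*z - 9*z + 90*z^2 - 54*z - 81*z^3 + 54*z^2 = -3*n^2*z + n*(36*z^2 - 34*z) - 81*z^3 + 144*z^2 - 63*z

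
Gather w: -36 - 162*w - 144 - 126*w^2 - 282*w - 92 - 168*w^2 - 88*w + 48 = -294*w^2 - 532*w - 224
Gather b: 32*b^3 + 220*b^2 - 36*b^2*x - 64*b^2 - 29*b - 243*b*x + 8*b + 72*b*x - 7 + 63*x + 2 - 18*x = 32*b^3 + b^2*(156 - 36*x) + b*(-171*x - 21) + 45*x - 5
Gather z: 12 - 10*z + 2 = 14 - 10*z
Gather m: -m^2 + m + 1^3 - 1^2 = -m^2 + m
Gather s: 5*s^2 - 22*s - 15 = 5*s^2 - 22*s - 15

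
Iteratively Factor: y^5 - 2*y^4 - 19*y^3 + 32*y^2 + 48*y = (y + 4)*(y^4 - 6*y^3 + 5*y^2 + 12*y) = (y - 4)*(y + 4)*(y^3 - 2*y^2 - 3*y) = (y - 4)*(y - 3)*(y + 4)*(y^2 + y) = y*(y - 4)*(y - 3)*(y + 4)*(y + 1)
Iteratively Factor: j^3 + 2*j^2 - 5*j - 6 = (j - 2)*(j^2 + 4*j + 3) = (j - 2)*(j + 1)*(j + 3)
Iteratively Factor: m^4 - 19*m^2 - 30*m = (m + 3)*(m^3 - 3*m^2 - 10*m) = (m - 5)*(m + 3)*(m^2 + 2*m) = m*(m - 5)*(m + 3)*(m + 2)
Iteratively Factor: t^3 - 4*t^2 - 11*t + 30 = (t - 2)*(t^2 - 2*t - 15) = (t - 2)*(t + 3)*(t - 5)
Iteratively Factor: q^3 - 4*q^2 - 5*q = (q + 1)*(q^2 - 5*q) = q*(q + 1)*(q - 5)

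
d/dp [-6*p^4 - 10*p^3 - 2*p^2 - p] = -24*p^3 - 30*p^2 - 4*p - 1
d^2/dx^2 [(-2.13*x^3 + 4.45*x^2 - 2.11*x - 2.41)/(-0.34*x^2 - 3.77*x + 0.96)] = (2.22044604925031e-16*x^5 + 3.5527136788005e-15*x^4 + 73.83327*x^3 - 53.29668*x^2 + 34.4451*x + 77.15021)/(0.039304*x^6 + 1.307436*x^5 + 14.16423*x^4 + 46.199465*x^3 - 39.99312*x^2 + 10.423296*x - 0.884736)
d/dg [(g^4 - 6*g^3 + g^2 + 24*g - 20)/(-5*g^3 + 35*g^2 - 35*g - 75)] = (-g^4 + 4*g^3 + 3*g^2 + 2*g - 20)/(5*(g^4 - 4*g^3 - 2*g^2 + 12*g + 9))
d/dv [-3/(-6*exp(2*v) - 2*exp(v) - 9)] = (-36*exp(v) - 6)*exp(v)/(6*exp(2*v) + 2*exp(v) + 9)^2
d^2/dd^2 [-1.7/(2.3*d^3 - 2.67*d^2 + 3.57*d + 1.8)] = ((23.46*d - 9.078)*(2.3*d^3 - 2.67*d^2 + 3.57*d + 1.8) - 1.7*(6.9*d^2 - 5.34*d + 3.57)*(13.8*d^2 - 10.68*d + 7.14))/(2.3*d^3 - 2.67*d^2 + 3.57*d + 1.8)^3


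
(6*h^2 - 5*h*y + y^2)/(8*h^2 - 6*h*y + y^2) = (-3*h + y)/(-4*h + y)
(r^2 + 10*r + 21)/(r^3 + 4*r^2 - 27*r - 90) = (r + 7)/(r^2 + r - 30)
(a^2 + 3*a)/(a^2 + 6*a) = (a + 3)/(a + 6)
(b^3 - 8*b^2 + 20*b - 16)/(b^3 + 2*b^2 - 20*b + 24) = (b - 4)/(b + 6)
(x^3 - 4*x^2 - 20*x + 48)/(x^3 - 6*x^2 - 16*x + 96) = (x - 2)/(x - 4)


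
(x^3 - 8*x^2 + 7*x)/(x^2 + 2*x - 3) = x*(x - 7)/(x + 3)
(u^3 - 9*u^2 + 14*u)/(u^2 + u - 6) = u*(u - 7)/(u + 3)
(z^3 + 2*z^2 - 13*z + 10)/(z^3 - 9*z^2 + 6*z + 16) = (z^2 + 4*z - 5)/(z^2 - 7*z - 8)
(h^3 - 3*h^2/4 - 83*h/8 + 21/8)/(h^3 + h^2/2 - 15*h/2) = (8*h^2 - 30*h + 7)/(4*h*(2*h - 5))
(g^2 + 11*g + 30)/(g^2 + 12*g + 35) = (g + 6)/(g + 7)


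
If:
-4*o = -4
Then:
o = 1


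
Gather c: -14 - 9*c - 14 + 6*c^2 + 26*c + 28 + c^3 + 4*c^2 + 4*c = c^3 + 10*c^2 + 21*c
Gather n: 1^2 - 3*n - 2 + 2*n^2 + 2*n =2*n^2 - n - 1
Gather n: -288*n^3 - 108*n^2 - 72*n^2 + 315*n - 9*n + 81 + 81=-288*n^3 - 180*n^2 + 306*n + 162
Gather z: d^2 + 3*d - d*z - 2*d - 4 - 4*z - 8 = d^2 + d + z*(-d - 4) - 12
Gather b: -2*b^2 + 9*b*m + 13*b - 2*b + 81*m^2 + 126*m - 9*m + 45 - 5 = -2*b^2 + b*(9*m + 11) + 81*m^2 + 117*m + 40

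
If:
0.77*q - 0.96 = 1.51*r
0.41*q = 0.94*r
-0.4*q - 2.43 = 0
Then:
No Solution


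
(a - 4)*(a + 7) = a^2 + 3*a - 28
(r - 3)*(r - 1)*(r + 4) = r^3 - 13*r + 12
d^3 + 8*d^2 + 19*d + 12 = (d + 1)*(d + 3)*(d + 4)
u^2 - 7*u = u*(u - 7)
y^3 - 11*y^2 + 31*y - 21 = (y - 7)*(y - 3)*(y - 1)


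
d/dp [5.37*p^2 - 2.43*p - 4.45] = 10.74*p - 2.43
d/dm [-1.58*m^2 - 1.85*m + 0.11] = -3.16*m - 1.85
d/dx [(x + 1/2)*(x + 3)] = 2*x + 7/2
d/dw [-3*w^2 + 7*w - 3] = 7 - 6*w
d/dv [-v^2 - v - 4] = -2*v - 1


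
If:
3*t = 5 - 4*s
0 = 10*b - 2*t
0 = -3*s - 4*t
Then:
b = -3/7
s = 20/7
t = -15/7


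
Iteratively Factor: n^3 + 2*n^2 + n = (n + 1)*(n^2 + n) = n*(n + 1)*(n + 1)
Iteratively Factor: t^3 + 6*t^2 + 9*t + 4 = (t + 1)*(t^2 + 5*t + 4) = (t + 1)^2*(t + 4)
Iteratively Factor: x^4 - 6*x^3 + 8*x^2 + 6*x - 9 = (x - 3)*(x^3 - 3*x^2 - x + 3) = (x - 3)*(x - 1)*(x^2 - 2*x - 3) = (x - 3)*(x - 1)*(x + 1)*(x - 3)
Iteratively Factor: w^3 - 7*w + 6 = (w + 3)*(w^2 - 3*w + 2) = (w - 1)*(w + 3)*(w - 2)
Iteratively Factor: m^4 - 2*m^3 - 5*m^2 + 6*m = (m - 1)*(m^3 - m^2 - 6*m) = (m - 3)*(m - 1)*(m^2 + 2*m) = m*(m - 3)*(m - 1)*(m + 2)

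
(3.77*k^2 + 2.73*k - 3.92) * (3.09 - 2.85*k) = -10.7445*k^3 + 3.8688*k^2 + 19.6077*k - 12.1128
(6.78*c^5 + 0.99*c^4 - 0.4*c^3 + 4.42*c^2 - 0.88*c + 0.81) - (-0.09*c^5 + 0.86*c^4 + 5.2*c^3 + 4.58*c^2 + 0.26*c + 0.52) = 6.87*c^5 + 0.13*c^4 - 5.6*c^3 - 0.16*c^2 - 1.14*c + 0.29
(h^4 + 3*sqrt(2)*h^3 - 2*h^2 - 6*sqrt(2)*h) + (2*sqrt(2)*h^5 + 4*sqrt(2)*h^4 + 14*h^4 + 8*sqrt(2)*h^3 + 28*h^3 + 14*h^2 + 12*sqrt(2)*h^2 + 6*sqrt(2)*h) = 2*sqrt(2)*h^5 + 4*sqrt(2)*h^4 + 15*h^4 + 11*sqrt(2)*h^3 + 28*h^3 + 12*h^2 + 12*sqrt(2)*h^2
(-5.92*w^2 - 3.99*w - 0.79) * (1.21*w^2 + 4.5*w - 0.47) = -7.1632*w^4 - 31.4679*w^3 - 16.1285*w^2 - 1.6797*w + 0.3713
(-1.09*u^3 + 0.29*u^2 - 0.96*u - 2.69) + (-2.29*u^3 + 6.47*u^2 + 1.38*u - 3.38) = -3.38*u^3 + 6.76*u^2 + 0.42*u - 6.07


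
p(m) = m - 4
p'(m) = 1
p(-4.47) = -8.47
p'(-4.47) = 1.00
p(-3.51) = -7.51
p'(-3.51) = 1.00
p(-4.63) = -8.63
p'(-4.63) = 1.00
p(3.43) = -0.57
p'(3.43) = 1.00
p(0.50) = -3.50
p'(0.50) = 1.00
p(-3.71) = -7.71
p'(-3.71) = 1.00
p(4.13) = 0.13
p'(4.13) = 1.00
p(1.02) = -2.98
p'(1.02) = 1.00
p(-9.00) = -13.00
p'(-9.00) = 1.00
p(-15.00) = -19.00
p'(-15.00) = 1.00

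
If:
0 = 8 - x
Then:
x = 8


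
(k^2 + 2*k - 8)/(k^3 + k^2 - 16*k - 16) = (k - 2)/(k^2 - 3*k - 4)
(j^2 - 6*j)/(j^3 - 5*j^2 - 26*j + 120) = j/(j^2 + j - 20)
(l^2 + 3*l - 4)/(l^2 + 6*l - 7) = (l + 4)/(l + 7)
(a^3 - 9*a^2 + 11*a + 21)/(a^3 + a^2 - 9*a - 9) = (a - 7)/(a + 3)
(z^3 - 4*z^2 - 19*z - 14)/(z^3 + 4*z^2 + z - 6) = (z^2 - 6*z - 7)/(z^2 + 2*z - 3)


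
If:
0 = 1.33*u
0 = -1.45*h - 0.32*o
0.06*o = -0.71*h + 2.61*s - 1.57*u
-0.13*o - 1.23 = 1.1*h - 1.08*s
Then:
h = -3.73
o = 16.91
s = -0.63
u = 0.00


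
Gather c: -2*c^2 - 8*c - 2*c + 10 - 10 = -2*c^2 - 10*c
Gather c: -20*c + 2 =2 - 20*c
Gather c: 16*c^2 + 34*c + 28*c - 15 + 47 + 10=16*c^2 + 62*c + 42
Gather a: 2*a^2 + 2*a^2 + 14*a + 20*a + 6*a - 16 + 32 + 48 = 4*a^2 + 40*a + 64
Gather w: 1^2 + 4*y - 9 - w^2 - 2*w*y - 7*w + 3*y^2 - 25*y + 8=-w^2 + w*(-2*y - 7) + 3*y^2 - 21*y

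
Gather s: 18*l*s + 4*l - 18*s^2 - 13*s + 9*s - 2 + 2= 4*l - 18*s^2 + s*(18*l - 4)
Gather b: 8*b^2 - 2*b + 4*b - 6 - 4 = 8*b^2 + 2*b - 10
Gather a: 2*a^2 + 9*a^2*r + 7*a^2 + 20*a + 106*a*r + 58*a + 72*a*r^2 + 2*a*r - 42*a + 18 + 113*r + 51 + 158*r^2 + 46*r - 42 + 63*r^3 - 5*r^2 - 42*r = a^2*(9*r + 9) + a*(72*r^2 + 108*r + 36) + 63*r^3 + 153*r^2 + 117*r + 27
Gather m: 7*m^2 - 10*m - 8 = 7*m^2 - 10*m - 8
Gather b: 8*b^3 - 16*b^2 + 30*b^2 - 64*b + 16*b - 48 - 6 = 8*b^3 + 14*b^2 - 48*b - 54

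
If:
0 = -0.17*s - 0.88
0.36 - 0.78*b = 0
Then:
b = 0.46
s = -5.18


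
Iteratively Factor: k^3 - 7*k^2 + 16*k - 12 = (k - 2)*(k^2 - 5*k + 6) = (k - 2)^2*(k - 3)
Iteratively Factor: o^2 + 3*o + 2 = (o + 2)*(o + 1)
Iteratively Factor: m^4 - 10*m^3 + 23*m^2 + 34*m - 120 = (m - 5)*(m^3 - 5*m^2 - 2*m + 24) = (m - 5)*(m - 3)*(m^2 - 2*m - 8) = (m - 5)*(m - 3)*(m + 2)*(m - 4)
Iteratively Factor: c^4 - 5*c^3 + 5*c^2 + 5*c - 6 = (c + 1)*(c^3 - 6*c^2 + 11*c - 6) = (c - 1)*(c + 1)*(c^2 - 5*c + 6) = (c - 3)*(c - 1)*(c + 1)*(c - 2)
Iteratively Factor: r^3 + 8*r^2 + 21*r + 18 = (r + 2)*(r^2 + 6*r + 9) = (r + 2)*(r + 3)*(r + 3)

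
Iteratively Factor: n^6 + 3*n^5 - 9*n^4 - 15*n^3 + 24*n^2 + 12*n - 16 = (n - 2)*(n^5 + 5*n^4 + n^3 - 13*n^2 - 2*n + 8) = (n - 2)*(n + 4)*(n^4 + n^3 - 3*n^2 - n + 2) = (n - 2)*(n - 1)*(n + 4)*(n^3 + 2*n^2 - n - 2) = (n - 2)*(n - 1)^2*(n + 4)*(n^2 + 3*n + 2) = (n - 2)*(n - 1)^2*(n + 1)*(n + 4)*(n + 2)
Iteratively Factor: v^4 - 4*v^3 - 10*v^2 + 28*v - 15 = (v - 1)*(v^3 - 3*v^2 - 13*v + 15) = (v - 5)*(v - 1)*(v^2 + 2*v - 3) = (v - 5)*(v - 1)*(v + 3)*(v - 1)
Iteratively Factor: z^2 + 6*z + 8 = (z + 2)*(z + 4)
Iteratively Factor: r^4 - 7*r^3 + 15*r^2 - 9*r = (r - 1)*(r^3 - 6*r^2 + 9*r) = r*(r - 1)*(r^2 - 6*r + 9) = r*(r - 3)*(r - 1)*(r - 3)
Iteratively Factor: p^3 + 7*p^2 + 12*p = (p + 3)*(p^2 + 4*p) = (p + 3)*(p + 4)*(p)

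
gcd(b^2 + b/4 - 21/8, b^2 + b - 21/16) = b + 7/4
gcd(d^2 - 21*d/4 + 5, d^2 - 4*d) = d - 4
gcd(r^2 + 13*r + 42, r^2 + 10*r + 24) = r + 6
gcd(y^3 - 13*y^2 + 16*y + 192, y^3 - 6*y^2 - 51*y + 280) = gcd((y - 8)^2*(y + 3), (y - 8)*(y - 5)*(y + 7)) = y - 8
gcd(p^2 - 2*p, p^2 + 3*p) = p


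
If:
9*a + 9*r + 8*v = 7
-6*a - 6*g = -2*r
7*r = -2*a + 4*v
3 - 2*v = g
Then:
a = -11/13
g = 331/299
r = 18/23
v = 283/299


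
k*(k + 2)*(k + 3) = k^3 + 5*k^2 + 6*k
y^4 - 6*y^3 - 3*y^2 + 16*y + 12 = (y - 6)*(y - 2)*(y + 1)^2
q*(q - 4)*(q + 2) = q^3 - 2*q^2 - 8*q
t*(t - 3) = t^2 - 3*t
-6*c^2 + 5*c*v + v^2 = (-c + v)*(6*c + v)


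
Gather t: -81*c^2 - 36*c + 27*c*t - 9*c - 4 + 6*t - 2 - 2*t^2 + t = -81*c^2 - 45*c - 2*t^2 + t*(27*c + 7) - 6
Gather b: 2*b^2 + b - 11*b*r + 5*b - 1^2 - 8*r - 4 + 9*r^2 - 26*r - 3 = 2*b^2 + b*(6 - 11*r) + 9*r^2 - 34*r - 8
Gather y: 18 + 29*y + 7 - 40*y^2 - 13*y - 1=-40*y^2 + 16*y + 24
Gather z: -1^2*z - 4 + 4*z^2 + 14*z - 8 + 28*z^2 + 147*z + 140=32*z^2 + 160*z + 128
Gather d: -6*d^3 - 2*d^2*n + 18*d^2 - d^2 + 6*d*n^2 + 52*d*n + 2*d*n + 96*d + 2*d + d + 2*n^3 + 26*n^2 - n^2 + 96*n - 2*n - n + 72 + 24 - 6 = -6*d^3 + d^2*(17 - 2*n) + d*(6*n^2 + 54*n + 99) + 2*n^3 + 25*n^2 + 93*n + 90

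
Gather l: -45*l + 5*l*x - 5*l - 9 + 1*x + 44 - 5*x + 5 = l*(5*x - 50) - 4*x + 40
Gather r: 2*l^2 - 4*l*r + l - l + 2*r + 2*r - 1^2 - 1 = 2*l^2 + r*(4 - 4*l) - 2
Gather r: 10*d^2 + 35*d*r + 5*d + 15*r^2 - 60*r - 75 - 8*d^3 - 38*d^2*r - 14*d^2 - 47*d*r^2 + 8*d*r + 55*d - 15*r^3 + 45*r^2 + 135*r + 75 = -8*d^3 - 4*d^2 + 60*d - 15*r^3 + r^2*(60 - 47*d) + r*(-38*d^2 + 43*d + 75)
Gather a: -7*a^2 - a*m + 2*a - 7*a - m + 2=-7*a^2 + a*(-m - 5) - m + 2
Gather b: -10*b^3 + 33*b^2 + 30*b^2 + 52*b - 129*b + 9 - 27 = -10*b^3 + 63*b^2 - 77*b - 18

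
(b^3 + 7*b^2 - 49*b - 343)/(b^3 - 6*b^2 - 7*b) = (b^2 + 14*b + 49)/(b*(b + 1))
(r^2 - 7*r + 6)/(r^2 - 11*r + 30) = (r - 1)/(r - 5)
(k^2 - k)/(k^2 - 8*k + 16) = k*(k - 1)/(k^2 - 8*k + 16)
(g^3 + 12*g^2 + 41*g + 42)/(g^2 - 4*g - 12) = (g^2 + 10*g + 21)/(g - 6)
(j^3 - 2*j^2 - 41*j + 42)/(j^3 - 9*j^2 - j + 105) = (j^2 + 5*j - 6)/(j^2 - 2*j - 15)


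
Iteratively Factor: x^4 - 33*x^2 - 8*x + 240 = (x - 3)*(x^3 + 3*x^2 - 24*x - 80) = (x - 3)*(x + 4)*(x^2 - x - 20) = (x - 3)*(x + 4)^2*(x - 5)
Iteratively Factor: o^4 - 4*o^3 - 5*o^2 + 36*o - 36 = (o - 2)*(o^3 - 2*o^2 - 9*o + 18) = (o - 2)*(o + 3)*(o^2 - 5*o + 6) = (o - 2)^2*(o + 3)*(o - 3)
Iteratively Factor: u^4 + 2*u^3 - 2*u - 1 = (u + 1)*(u^3 + u^2 - u - 1) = (u + 1)^2*(u^2 - 1) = (u - 1)*(u + 1)^2*(u + 1)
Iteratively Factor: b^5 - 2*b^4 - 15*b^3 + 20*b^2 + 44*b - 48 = (b - 1)*(b^4 - b^3 - 16*b^2 + 4*b + 48) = (b - 2)*(b - 1)*(b^3 + b^2 - 14*b - 24) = (b - 2)*(b - 1)*(b + 2)*(b^2 - b - 12) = (b - 4)*(b - 2)*(b - 1)*(b + 2)*(b + 3)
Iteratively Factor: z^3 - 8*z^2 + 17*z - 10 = (z - 5)*(z^2 - 3*z + 2) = (z - 5)*(z - 2)*(z - 1)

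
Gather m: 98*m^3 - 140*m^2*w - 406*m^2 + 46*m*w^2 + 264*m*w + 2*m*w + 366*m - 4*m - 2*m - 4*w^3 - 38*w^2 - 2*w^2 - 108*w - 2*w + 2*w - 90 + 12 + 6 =98*m^3 + m^2*(-140*w - 406) + m*(46*w^2 + 266*w + 360) - 4*w^3 - 40*w^2 - 108*w - 72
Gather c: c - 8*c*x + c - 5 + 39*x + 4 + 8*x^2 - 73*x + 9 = c*(2 - 8*x) + 8*x^2 - 34*x + 8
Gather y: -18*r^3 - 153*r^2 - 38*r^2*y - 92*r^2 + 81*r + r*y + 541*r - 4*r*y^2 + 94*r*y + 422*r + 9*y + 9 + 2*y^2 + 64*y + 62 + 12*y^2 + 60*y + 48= -18*r^3 - 245*r^2 + 1044*r + y^2*(14 - 4*r) + y*(-38*r^2 + 95*r + 133) + 119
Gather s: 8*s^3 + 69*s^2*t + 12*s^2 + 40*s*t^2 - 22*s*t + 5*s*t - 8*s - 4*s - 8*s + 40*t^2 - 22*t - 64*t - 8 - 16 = 8*s^3 + s^2*(69*t + 12) + s*(40*t^2 - 17*t - 20) + 40*t^2 - 86*t - 24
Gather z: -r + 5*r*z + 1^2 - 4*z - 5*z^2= -r - 5*z^2 + z*(5*r - 4) + 1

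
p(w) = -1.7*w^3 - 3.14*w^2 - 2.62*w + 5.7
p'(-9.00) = -359.20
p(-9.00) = 1014.24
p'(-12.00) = -661.66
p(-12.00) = 2522.58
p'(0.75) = -10.20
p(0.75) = 1.25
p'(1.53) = -24.17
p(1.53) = -11.75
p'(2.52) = -50.83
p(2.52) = -48.05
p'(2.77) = -59.15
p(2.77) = -61.78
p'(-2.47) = -18.22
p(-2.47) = 18.63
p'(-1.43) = -4.07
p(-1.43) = 8.00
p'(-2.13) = -12.38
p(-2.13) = 13.46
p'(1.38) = -21.00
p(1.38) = -8.36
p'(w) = -5.1*w^2 - 6.28*w - 2.62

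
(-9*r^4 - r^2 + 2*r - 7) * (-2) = 18*r^4 + 2*r^2 - 4*r + 14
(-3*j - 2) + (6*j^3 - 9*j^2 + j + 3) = 6*j^3 - 9*j^2 - 2*j + 1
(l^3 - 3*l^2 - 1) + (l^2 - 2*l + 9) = l^3 - 2*l^2 - 2*l + 8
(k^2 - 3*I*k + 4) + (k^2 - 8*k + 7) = 2*k^2 - 8*k - 3*I*k + 11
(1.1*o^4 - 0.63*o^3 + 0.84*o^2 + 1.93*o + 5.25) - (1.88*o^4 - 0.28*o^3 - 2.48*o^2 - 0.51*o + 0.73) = -0.78*o^4 - 0.35*o^3 + 3.32*o^2 + 2.44*o + 4.52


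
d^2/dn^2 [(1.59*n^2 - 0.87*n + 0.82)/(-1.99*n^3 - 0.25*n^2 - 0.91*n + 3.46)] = (-12.593118*n^6 + 20.671722*n^5 - 19.094448*n^4 - 162.11497*n^3 + 54.414348*n^2 - 30.480168*n - 35.367808)/(7.880599*n^9 + 2.970075*n^8 + 11.184198*n^7 - 38.373863*n^6 - 5.213718*n^5 - 37.621959*n^4 + 67.501123*n^3 + 0.383022*n^2 + 32.682468*n - 41.421736)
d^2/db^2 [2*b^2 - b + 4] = 4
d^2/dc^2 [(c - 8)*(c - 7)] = 2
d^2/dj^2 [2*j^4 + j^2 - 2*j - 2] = 24*j^2 + 2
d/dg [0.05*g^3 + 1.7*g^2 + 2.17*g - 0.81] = 0.15*g^2 + 3.4*g + 2.17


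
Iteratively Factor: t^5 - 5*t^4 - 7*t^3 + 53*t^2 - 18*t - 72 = (t - 4)*(t^4 - t^3 - 11*t^2 + 9*t + 18) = (t - 4)*(t + 1)*(t^3 - 2*t^2 - 9*t + 18) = (t - 4)*(t + 1)*(t + 3)*(t^2 - 5*t + 6) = (t - 4)*(t - 3)*(t + 1)*(t + 3)*(t - 2)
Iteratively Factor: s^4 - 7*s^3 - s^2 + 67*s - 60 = (s + 3)*(s^3 - 10*s^2 + 29*s - 20) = (s - 5)*(s + 3)*(s^2 - 5*s + 4) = (s - 5)*(s - 1)*(s + 3)*(s - 4)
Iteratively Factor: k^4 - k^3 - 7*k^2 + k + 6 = (k - 1)*(k^3 - 7*k - 6) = (k - 1)*(k + 2)*(k^2 - 2*k - 3) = (k - 3)*(k - 1)*(k + 2)*(k + 1)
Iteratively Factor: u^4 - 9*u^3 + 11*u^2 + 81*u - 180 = (u - 3)*(u^3 - 6*u^2 - 7*u + 60) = (u - 5)*(u - 3)*(u^2 - u - 12) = (u - 5)*(u - 4)*(u - 3)*(u + 3)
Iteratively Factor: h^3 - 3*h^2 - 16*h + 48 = (h + 4)*(h^2 - 7*h + 12) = (h - 3)*(h + 4)*(h - 4)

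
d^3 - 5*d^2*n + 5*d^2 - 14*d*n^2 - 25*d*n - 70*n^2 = (d + 5)*(d - 7*n)*(d + 2*n)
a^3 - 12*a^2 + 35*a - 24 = (a - 8)*(a - 3)*(a - 1)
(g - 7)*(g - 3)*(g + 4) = g^3 - 6*g^2 - 19*g + 84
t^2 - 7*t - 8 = (t - 8)*(t + 1)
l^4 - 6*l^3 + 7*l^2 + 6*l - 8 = (l - 4)*(l - 2)*(l - 1)*(l + 1)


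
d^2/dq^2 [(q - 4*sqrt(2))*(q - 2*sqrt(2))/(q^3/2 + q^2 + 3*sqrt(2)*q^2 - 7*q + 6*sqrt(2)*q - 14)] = 4*(q^6 - 18*sqrt(2)*q^5 - 72*sqrt(2)*q^4 - 78*q^4 + 192*q^3 + 288*sqrt(2)*q^3 + 1224*sqrt(2)*q^2 + 3144*q^2 - 3888*sqrt(2)*q + 864*q - 336*sqrt(2) + 5392)/(q^9 + 6*q^8 + 18*sqrt(2)*q^8 + 108*sqrt(2)*q^7 + 186*q^7 + 144*sqrt(2)*q^6 + 1052*q^6 - 288*sqrt(2)*q^5 - 348*q^5 - 13224*q^4 + 2664*sqrt(2)*q^4 - 31976*q^3 + 20592*sqrt(2)*q^3 - 35952*q^2 + 42336*sqrt(2)*q^2 - 32928*q + 28224*sqrt(2)*q - 21952)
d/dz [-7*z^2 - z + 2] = -14*z - 1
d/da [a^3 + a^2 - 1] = a*(3*a + 2)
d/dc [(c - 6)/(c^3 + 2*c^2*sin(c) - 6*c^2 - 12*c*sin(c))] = -(2*c*cos(c) + 2*c + 2*sin(c))/(c^2*(c + 2*sin(c))^2)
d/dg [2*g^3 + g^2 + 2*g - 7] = 6*g^2 + 2*g + 2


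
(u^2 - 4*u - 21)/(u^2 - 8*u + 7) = (u + 3)/(u - 1)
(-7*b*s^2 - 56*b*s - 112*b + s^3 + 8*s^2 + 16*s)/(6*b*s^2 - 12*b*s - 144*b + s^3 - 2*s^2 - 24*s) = (-7*b*s - 28*b + s^2 + 4*s)/(6*b*s - 36*b + s^2 - 6*s)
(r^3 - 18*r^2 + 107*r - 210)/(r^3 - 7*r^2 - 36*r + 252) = (r - 5)/(r + 6)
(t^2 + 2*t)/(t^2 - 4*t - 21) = t*(t + 2)/(t^2 - 4*t - 21)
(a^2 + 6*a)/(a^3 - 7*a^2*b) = (a + 6)/(a*(a - 7*b))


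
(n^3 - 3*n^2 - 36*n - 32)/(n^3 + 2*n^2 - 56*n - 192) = (n + 1)/(n + 6)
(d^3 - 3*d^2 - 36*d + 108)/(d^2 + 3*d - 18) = d - 6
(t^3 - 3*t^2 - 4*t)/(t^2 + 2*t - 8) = t*(t^2 - 3*t - 4)/(t^2 + 2*t - 8)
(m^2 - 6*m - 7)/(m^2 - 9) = (m^2 - 6*m - 7)/(m^2 - 9)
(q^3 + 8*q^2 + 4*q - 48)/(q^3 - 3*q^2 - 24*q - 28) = (-q^3 - 8*q^2 - 4*q + 48)/(-q^3 + 3*q^2 + 24*q + 28)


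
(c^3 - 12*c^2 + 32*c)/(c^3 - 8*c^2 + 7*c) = (c^2 - 12*c + 32)/(c^2 - 8*c + 7)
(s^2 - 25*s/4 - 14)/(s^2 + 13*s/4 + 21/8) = 2*(s - 8)/(2*s + 3)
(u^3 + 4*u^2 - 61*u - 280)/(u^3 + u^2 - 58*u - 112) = (u + 5)/(u + 2)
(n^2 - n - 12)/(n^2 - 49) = (n^2 - n - 12)/(n^2 - 49)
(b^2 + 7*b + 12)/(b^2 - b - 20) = (b + 3)/(b - 5)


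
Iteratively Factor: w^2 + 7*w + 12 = (w + 3)*(w + 4)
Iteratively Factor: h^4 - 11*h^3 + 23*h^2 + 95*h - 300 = (h - 5)*(h^3 - 6*h^2 - 7*h + 60) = (h - 5)*(h + 3)*(h^2 - 9*h + 20) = (h - 5)*(h - 4)*(h + 3)*(h - 5)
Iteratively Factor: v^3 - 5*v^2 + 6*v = (v)*(v^2 - 5*v + 6) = v*(v - 3)*(v - 2)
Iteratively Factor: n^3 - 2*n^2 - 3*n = (n - 3)*(n^2 + n) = n*(n - 3)*(n + 1)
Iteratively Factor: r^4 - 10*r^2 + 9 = (r + 3)*(r^3 - 3*r^2 - r + 3) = (r - 1)*(r + 3)*(r^2 - 2*r - 3) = (r - 1)*(r + 1)*(r + 3)*(r - 3)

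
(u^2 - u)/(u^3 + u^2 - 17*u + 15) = u/(u^2 + 2*u - 15)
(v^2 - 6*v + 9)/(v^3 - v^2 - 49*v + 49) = (v^2 - 6*v + 9)/(v^3 - v^2 - 49*v + 49)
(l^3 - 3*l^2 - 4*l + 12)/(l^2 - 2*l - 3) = (l^2 - 4)/(l + 1)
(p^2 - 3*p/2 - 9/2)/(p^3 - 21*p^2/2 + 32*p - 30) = (2*p^2 - 3*p - 9)/(2*p^3 - 21*p^2 + 64*p - 60)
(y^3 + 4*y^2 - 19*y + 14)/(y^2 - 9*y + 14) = (y^2 + 6*y - 7)/(y - 7)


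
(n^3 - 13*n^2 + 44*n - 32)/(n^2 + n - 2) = (n^2 - 12*n + 32)/(n + 2)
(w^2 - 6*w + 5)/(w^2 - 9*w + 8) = (w - 5)/(w - 8)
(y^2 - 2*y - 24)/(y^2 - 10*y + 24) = (y + 4)/(y - 4)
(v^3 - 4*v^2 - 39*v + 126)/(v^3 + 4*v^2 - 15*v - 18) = (v - 7)/(v + 1)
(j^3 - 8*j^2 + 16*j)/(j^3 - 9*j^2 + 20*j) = (j - 4)/(j - 5)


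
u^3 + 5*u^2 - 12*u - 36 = (u - 3)*(u + 2)*(u + 6)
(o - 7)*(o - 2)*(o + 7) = o^3 - 2*o^2 - 49*o + 98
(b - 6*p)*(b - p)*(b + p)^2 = b^4 - 5*b^3*p - 7*b^2*p^2 + 5*b*p^3 + 6*p^4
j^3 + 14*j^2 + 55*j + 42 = (j + 1)*(j + 6)*(j + 7)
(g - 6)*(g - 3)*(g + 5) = g^3 - 4*g^2 - 27*g + 90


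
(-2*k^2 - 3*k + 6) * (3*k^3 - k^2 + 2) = -6*k^5 - 7*k^4 + 21*k^3 - 10*k^2 - 6*k + 12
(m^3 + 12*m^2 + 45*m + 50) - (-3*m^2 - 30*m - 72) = m^3 + 15*m^2 + 75*m + 122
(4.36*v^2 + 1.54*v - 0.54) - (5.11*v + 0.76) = 4.36*v^2 - 3.57*v - 1.3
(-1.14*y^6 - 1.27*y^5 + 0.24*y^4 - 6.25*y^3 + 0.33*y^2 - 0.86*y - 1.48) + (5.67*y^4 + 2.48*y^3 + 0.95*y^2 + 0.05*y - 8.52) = -1.14*y^6 - 1.27*y^5 + 5.91*y^4 - 3.77*y^3 + 1.28*y^2 - 0.81*y - 10.0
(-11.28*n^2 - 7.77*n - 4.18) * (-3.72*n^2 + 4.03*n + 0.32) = 41.9616*n^4 - 16.554*n^3 - 19.3731*n^2 - 19.3318*n - 1.3376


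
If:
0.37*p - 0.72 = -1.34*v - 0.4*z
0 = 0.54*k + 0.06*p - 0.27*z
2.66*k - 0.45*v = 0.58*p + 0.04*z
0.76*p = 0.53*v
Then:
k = 0.12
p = 0.26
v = 0.37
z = 0.31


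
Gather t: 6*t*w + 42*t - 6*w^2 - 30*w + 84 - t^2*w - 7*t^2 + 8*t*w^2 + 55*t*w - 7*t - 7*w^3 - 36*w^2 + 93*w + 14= t^2*(-w - 7) + t*(8*w^2 + 61*w + 35) - 7*w^3 - 42*w^2 + 63*w + 98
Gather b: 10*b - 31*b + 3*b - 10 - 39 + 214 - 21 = 144 - 18*b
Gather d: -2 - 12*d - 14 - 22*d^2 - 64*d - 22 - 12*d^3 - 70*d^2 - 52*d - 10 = -12*d^3 - 92*d^2 - 128*d - 48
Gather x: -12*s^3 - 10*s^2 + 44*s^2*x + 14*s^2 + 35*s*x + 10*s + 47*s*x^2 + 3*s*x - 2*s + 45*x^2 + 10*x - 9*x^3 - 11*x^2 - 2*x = -12*s^3 + 4*s^2 + 8*s - 9*x^3 + x^2*(47*s + 34) + x*(44*s^2 + 38*s + 8)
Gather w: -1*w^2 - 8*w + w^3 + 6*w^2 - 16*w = w^3 + 5*w^2 - 24*w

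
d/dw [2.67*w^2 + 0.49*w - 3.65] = 5.34*w + 0.49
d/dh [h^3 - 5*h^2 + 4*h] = 3*h^2 - 10*h + 4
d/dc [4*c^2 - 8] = 8*c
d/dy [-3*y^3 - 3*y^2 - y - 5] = -9*y^2 - 6*y - 1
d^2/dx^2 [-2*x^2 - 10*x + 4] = -4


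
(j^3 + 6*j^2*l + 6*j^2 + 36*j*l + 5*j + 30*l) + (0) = j^3 + 6*j^2*l + 6*j^2 + 36*j*l + 5*j + 30*l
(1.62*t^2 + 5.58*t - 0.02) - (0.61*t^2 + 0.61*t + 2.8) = 1.01*t^2 + 4.97*t - 2.82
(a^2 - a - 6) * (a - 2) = a^3 - 3*a^2 - 4*a + 12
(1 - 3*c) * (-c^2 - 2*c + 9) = 3*c^3 + 5*c^2 - 29*c + 9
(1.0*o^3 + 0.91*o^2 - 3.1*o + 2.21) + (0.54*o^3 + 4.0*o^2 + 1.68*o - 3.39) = 1.54*o^3 + 4.91*o^2 - 1.42*o - 1.18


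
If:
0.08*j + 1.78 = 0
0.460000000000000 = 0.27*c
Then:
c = 1.70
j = -22.25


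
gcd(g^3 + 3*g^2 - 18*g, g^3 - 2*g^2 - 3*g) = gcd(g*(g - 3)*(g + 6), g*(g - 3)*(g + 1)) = g^2 - 3*g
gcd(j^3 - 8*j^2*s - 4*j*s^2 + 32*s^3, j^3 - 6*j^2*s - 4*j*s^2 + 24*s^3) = -j^2 + 4*s^2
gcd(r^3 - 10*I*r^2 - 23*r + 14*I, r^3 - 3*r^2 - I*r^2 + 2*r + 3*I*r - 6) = r - 2*I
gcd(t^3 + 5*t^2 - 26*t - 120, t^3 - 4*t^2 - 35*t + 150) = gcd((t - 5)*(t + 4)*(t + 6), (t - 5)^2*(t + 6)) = t^2 + t - 30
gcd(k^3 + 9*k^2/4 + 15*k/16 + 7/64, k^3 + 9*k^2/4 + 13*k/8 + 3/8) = 1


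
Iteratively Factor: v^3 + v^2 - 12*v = (v)*(v^2 + v - 12) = v*(v + 4)*(v - 3)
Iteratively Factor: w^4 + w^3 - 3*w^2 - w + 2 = (w + 1)*(w^3 - 3*w + 2) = (w + 1)*(w + 2)*(w^2 - 2*w + 1) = (w - 1)*(w + 1)*(w + 2)*(w - 1)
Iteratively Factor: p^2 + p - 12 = (p + 4)*(p - 3)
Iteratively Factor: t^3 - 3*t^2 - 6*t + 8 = (t + 2)*(t^2 - 5*t + 4) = (t - 1)*(t + 2)*(t - 4)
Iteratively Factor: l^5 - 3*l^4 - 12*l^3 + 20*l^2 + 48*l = (l - 3)*(l^4 - 12*l^2 - 16*l) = (l - 3)*(l + 2)*(l^3 - 2*l^2 - 8*l) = (l - 3)*(l + 2)^2*(l^2 - 4*l) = (l - 4)*(l - 3)*(l + 2)^2*(l)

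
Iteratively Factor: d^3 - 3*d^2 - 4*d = (d + 1)*(d^2 - 4*d) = d*(d + 1)*(d - 4)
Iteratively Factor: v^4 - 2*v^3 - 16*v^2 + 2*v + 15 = (v + 3)*(v^3 - 5*v^2 - v + 5) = (v + 1)*(v + 3)*(v^2 - 6*v + 5) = (v - 5)*(v + 1)*(v + 3)*(v - 1)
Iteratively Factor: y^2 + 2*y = (y)*(y + 2)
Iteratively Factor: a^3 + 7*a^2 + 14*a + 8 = (a + 1)*(a^2 + 6*a + 8) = (a + 1)*(a + 2)*(a + 4)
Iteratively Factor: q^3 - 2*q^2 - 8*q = (q + 2)*(q^2 - 4*q) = (q - 4)*(q + 2)*(q)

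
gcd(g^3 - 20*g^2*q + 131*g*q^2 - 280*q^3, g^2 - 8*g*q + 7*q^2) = -g + 7*q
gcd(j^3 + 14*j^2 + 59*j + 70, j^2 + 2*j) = j + 2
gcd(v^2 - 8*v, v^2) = v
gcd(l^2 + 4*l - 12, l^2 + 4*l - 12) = l^2 + 4*l - 12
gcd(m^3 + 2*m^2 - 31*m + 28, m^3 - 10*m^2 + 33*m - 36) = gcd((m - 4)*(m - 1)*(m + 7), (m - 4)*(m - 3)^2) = m - 4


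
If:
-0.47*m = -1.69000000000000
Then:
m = 3.60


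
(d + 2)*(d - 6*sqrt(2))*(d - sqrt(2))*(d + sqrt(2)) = d^4 - 6*sqrt(2)*d^3 + 2*d^3 - 12*sqrt(2)*d^2 - 2*d^2 - 4*d + 12*sqrt(2)*d + 24*sqrt(2)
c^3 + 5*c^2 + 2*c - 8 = (c - 1)*(c + 2)*(c + 4)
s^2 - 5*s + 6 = (s - 3)*(s - 2)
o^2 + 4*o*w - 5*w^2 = (o - w)*(o + 5*w)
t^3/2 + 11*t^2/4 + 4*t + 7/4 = (t/2 + 1/2)*(t + 1)*(t + 7/2)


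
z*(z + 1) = z^2 + z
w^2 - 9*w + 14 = (w - 7)*(w - 2)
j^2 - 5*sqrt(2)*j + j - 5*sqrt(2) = (j + 1)*(j - 5*sqrt(2))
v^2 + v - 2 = (v - 1)*(v + 2)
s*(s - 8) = s^2 - 8*s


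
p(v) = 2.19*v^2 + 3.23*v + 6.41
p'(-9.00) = -36.19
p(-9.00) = 154.73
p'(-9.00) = -36.19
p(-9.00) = 154.73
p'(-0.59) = 0.65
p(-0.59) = 5.27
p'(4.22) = 21.71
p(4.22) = 59.04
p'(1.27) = 8.79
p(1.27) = 14.04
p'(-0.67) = 0.30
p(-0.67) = 5.23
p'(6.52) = 31.79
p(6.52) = 120.57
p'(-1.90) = -5.09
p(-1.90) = 8.18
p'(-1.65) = -4.00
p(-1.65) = 7.04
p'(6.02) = 29.60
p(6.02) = 105.22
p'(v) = 4.38*v + 3.23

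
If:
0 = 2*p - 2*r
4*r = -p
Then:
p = 0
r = 0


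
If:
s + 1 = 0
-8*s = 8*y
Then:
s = -1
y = 1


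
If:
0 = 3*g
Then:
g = 0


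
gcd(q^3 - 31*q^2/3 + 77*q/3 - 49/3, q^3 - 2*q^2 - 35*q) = q - 7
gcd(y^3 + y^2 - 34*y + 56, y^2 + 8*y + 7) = y + 7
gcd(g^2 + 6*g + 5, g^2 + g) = g + 1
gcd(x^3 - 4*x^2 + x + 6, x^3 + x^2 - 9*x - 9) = x^2 - 2*x - 3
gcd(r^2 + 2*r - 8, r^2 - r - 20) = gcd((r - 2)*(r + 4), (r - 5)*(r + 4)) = r + 4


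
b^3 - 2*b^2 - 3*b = b*(b - 3)*(b + 1)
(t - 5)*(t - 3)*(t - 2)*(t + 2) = t^4 - 8*t^3 + 11*t^2 + 32*t - 60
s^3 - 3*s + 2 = (s - 1)^2*(s + 2)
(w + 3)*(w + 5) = w^2 + 8*w + 15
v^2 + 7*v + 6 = (v + 1)*(v + 6)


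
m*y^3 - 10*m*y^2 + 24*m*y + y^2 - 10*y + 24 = (y - 6)*(y - 4)*(m*y + 1)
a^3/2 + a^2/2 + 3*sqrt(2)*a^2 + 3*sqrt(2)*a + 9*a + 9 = (a/2 + 1/2)*(a + 3*sqrt(2))^2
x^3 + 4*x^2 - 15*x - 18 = (x - 3)*(x + 1)*(x + 6)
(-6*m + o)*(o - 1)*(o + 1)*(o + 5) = -6*m*o^3 - 30*m*o^2 + 6*m*o + 30*m + o^4 + 5*o^3 - o^2 - 5*o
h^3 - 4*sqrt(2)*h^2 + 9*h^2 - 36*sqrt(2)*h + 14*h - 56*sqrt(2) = (h + 2)*(h + 7)*(h - 4*sqrt(2))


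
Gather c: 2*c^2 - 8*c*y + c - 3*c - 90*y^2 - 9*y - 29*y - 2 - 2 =2*c^2 + c*(-8*y - 2) - 90*y^2 - 38*y - 4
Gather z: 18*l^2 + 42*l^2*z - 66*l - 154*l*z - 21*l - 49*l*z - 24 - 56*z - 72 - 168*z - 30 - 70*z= 18*l^2 - 87*l + z*(42*l^2 - 203*l - 294) - 126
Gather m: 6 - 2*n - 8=-2*n - 2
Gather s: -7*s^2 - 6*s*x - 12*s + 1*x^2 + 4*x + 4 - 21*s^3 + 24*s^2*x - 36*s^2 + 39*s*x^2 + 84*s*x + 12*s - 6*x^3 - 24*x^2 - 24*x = -21*s^3 + s^2*(24*x - 43) + s*(39*x^2 + 78*x) - 6*x^3 - 23*x^2 - 20*x + 4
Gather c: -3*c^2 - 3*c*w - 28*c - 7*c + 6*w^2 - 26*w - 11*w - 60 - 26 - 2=-3*c^2 + c*(-3*w - 35) + 6*w^2 - 37*w - 88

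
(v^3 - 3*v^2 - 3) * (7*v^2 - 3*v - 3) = 7*v^5 - 24*v^4 + 6*v^3 - 12*v^2 + 9*v + 9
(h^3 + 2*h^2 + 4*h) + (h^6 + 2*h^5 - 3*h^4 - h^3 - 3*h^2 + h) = h^6 + 2*h^5 - 3*h^4 - h^2 + 5*h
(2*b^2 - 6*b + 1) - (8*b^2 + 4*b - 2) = -6*b^2 - 10*b + 3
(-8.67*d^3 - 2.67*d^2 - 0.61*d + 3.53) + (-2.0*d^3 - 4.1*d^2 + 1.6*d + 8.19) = -10.67*d^3 - 6.77*d^2 + 0.99*d + 11.72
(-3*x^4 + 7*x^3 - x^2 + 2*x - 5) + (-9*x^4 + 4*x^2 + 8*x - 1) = -12*x^4 + 7*x^3 + 3*x^2 + 10*x - 6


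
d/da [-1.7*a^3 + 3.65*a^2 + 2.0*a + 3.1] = -5.1*a^2 + 7.3*a + 2.0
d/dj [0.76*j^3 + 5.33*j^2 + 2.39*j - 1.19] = 2.28*j^2 + 10.66*j + 2.39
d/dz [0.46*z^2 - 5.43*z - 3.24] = 0.92*z - 5.43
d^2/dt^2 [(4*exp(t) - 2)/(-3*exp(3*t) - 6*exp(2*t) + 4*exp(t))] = 2*(-72*exp(5*t) - 27*exp(4*t) + 30*exp(3*t) + 72*exp(2*t) - 72*exp(t) + 16)*exp(-t)/(27*exp(6*t) + 162*exp(5*t) + 216*exp(4*t) - 216*exp(3*t) - 288*exp(2*t) + 288*exp(t) - 64)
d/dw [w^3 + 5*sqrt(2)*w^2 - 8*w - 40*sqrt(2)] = 3*w^2 + 10*sqrt(2)*w - 8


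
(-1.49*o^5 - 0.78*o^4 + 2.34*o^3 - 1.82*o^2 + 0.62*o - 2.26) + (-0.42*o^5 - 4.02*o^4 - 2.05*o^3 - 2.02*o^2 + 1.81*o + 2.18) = -1.91*o^5 - 4.8*o^4 + 0.29*o^3 - 3.84*o^2 + 2.43*o - 0.0799999999999996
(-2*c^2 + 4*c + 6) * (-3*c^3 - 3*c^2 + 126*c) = 6*c^5 - 6*c^4 - 282*c^3 + 486*c^2 + 756*c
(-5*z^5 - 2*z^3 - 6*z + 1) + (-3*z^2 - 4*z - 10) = -5*z^5 - 2*z^3 - 3*z^2 - 10*z - 9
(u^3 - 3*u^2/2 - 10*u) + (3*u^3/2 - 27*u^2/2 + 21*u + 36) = 5*u^3/2 - 15*u^2 + 11*u + 36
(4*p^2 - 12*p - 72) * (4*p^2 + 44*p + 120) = 16*p^4 + 128*p^3 - 336*p^2 - 4608*p - 8640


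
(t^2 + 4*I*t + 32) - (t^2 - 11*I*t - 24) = 15*I*t + 56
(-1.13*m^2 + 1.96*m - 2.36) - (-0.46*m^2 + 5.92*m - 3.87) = -0.67*m^2 - 3.96*m + 1.51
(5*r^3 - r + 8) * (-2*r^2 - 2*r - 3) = -10*r^5 - 10*r^4 - 13*r^3 - 14*r^2 - 13*r - 24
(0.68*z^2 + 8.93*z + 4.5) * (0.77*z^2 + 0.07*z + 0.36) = 0.5236*z^4 + 6.9237*z^3 + 4.3349*z^2 + 3.5298*z + 1.62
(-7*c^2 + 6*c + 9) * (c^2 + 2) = -7*c^4 + 6*c^3 - 5*c^2 + 12*c + 18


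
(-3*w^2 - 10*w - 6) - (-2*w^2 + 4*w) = -w^2 - 14*w - 6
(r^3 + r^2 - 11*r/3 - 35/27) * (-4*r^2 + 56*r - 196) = -4*r^5 + 52*r^4 - 376*r^3/3 - 10696*r^2/27 + 17444*r/27 + 6860/27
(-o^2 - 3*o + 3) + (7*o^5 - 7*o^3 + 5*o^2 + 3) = 7*o^5 - 7*o^3 + 4*o^2 - 3*o + 6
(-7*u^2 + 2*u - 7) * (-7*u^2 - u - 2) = 49*u^4 - 7*u^3 + 61*u^2 + 3*u + 14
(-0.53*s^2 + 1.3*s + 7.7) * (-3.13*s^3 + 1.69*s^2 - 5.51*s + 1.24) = 1.6589*s^5 - 4.9647*s^4 - 18.9837*s^3 + 5.1928*s^2 - 40.815*s + 9.548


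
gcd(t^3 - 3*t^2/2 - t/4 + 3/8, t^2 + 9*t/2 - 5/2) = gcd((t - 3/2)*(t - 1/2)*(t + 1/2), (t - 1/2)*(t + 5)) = t - 1/2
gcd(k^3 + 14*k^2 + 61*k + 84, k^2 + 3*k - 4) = k + 4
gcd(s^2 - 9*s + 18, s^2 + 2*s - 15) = s - 3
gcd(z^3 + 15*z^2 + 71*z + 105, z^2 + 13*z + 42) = z + 7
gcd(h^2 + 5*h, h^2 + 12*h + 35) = h + 5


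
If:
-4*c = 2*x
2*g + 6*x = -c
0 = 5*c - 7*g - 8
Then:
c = -16/67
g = -88/67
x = 32/67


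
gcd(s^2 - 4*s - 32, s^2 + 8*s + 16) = s + 4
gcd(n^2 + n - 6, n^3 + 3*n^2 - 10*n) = n - 2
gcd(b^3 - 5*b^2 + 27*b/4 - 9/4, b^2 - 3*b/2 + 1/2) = b - 1/2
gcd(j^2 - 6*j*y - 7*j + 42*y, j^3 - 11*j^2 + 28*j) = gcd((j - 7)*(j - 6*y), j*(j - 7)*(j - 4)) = j - 7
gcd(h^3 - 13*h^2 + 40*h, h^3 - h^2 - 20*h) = h^2 - 5*h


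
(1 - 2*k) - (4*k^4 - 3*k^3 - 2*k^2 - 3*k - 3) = -4*k^4 + 3*k^3 + 2*k^2 + k + 4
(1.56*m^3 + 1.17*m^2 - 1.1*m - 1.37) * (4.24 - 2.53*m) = -3.9468*m^4 + 3.6543*m^3 + 7.7438*m^2 - 1.1979*m - 5.8088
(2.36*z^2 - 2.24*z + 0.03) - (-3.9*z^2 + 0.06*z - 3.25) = 6.26*z^2 - 2.3*z + 3.28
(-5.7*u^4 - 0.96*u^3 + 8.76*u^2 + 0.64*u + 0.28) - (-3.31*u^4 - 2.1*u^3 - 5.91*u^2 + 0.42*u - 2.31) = -2.39*u^4 + 1.14*u^3 + 14.67*u^2 + 0.22*u + 2.59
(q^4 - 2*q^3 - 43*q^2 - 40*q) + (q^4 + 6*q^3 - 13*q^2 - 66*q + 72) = 2*q^4 + 4*q^3 - 56*q^2 - 106*q + 72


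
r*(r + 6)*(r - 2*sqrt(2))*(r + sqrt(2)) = r^4 - sqrt(2)*r^3 + 6*r^3 - 6*sqrt(2)*r^2 - 4*r^2 - 24*r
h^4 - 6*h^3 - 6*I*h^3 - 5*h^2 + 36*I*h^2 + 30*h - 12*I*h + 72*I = (h - 6)*(h - 4*I)*(h - 3*I)*(h + I)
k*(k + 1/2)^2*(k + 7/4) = k^4 + 11*k^3/4 + 2*k^2 + 7*k/16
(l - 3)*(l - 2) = l^2 - 5*l + 6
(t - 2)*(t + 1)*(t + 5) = t^3 + 4*t^2 - 7*t - 10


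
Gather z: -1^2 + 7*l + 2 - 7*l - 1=0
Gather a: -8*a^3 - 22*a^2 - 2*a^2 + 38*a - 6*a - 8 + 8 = -8*a^3 - 24*a^2 + 32*a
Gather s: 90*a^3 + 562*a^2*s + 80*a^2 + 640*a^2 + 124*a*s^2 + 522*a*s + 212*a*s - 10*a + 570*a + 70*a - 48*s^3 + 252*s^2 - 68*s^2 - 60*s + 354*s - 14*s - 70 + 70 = 90*a^3 + 720*a^2 + 630*a - 48*s^3 + s^2*(124*a + 184) + s*(562*a^2 + 734*a + 280)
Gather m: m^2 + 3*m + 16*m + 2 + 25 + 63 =m^2 + 19*m + 90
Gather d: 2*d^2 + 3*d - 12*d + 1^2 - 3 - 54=2*d^2 - 9*d - 56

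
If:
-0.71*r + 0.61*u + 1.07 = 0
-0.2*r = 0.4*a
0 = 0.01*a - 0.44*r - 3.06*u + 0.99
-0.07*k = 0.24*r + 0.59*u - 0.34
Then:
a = -0.79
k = -1.37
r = 1.59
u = 0.09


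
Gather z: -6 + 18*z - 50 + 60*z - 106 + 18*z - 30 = 96*z - 192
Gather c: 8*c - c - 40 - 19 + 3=7*c - 56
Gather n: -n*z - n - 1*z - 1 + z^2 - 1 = n*(-z - 1) + z^2 - z - 2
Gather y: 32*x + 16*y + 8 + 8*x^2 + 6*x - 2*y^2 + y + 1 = 8*x^2 + 38*x - 2*y^2 + 17*y + 9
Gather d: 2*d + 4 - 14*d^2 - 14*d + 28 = -14*d^2 - 12*d + 32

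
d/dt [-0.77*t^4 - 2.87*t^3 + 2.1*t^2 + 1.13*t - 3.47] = -3.08*t^3 - 8.61*t^2 + 4.2*t + 1.13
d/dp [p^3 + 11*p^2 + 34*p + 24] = 3*p^2 + 22*p + 34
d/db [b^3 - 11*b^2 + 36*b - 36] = 3*b^2 - 22*b + 36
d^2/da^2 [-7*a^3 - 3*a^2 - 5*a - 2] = -42*a - 6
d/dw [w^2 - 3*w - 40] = 2*w - 3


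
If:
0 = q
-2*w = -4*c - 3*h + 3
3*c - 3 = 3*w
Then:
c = w + 1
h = -2*w/3 - 1/3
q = 0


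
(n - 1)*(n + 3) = n^2 + 2*n - 3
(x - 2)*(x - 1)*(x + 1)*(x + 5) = x^4 + 3*x^3 - 11*x^2 - 3*x + 10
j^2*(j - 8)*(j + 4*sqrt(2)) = j^4 - 8*j^3 + 4*sqrt(2)*j^3 - 32*sqrt(2)*j^2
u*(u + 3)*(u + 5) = u^3 + 8*u^2 + 15*u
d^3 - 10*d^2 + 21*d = d*(d - 7)*(d - 3)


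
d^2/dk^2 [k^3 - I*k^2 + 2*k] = 6*k - 2*I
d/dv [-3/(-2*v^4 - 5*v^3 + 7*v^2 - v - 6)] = 3*(-8*v^3 - 15*v^2 + 14*v - 1)/(2*v^4 + 5*v^3 - 7*v^2 + v + 6)^2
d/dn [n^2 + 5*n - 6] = 2*n + 5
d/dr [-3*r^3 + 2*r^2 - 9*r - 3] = -9*r^2 + 4*r - 9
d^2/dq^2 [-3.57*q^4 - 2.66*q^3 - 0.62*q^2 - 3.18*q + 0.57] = -42.84*q^2 - 15.96*q - 1.24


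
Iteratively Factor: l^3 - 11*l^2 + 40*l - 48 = (l - 4)*(l^2 - 7*l + 12) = (l - 4)^2*(l - 3)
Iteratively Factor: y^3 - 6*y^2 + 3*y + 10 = (y - 2)*(y^2 - 4*y - 5) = (y - 2)*(y + 1)*(y - 5)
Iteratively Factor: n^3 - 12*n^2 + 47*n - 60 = (n - 4)*(n^2 - 8*n + 15) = (n - 4)*(n - 3)*(n - 5)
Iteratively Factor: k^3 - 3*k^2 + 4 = (k - 2)*(k^2 - k - 2) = (k - 2)*(k + 1)*(k - 2)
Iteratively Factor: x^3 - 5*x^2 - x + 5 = (x - 1)*(x^2 - 4*x - 5) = (x - 1)*(x + 1)*(x - 5)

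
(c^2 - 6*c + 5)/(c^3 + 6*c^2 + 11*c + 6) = (c^2 - 6*c + 5)/(c^3 + 6*c^2 + 11*c + 6)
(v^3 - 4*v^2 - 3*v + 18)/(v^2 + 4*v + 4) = (v^2 - 6*v + 9)/(v + 2)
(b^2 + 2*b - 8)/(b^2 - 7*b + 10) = (b + 4)/(b - 5)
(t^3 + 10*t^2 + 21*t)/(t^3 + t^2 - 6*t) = (t + 7)/(t - 2)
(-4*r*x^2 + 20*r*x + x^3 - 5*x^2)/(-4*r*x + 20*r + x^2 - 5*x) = x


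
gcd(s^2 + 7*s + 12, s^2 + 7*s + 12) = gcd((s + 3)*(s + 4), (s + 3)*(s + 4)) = s^2 + 7*s + 12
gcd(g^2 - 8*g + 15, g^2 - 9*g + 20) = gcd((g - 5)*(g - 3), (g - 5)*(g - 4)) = g - 5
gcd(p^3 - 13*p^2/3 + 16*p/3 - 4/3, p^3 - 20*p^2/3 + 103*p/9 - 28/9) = p - 1/3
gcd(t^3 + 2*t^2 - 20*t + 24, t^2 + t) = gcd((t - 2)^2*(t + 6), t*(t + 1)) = 1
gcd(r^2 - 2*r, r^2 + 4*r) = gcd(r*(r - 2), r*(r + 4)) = r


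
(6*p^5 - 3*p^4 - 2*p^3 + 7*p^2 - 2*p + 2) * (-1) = -6*p^5 + 3*p^4 + 2*p^3 - 7*p^2 + 2*p - 2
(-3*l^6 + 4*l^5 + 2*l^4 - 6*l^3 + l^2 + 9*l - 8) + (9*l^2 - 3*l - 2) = -3*l^6 + 4*l^5 + 2*l^4 - 6*l^3 + 10*l^2 + 6*l - 10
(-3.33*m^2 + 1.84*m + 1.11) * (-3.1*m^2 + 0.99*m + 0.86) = 10.323*m^4 - 9.0007*m^3 - 4.4832*m^2 + 2.6813*m + 0.9546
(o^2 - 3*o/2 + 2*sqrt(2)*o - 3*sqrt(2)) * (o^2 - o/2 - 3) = o^4 - 2*o^3 + 2*sqrt(2)*o^3 - 4*sqrt(2)*o^2 - 9*o^2/4 - 9*sqrt(2)*o/2 + 9*o/2 + 9*sqrt(2)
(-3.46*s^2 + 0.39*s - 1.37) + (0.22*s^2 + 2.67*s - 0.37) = -3.24*s^2 + 3.06*s - 1.74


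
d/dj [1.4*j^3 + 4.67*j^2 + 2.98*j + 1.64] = 4.2*j^2 + 9.34*j + 2.98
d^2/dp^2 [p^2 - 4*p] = 2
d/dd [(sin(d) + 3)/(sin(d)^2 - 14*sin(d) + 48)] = (-6*sin(d) + cos(d)^2 + 89)*cos(d)/(sin(d)^2 - 14*sin(d) + 48)^2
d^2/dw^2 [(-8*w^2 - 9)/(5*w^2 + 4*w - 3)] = 2*(160*w^3 - 1035*w^2 - 540*w - 351)/(125*w^6 + 300*w^5 + 15*w^4 - 296*w^3 - 9*w^2 + 108*w - 27)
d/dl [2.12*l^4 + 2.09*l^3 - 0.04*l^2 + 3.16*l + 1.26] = 8.48*l^3 + 6.27*l^2 - 0.08*l + 3.16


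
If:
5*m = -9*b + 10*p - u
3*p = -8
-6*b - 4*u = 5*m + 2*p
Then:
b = u - 32/3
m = 208/15 - 2*u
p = -8/3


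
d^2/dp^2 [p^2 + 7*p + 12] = 2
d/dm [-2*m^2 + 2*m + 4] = 2 - 4*m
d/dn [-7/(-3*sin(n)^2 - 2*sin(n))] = -(42/tan(n) + 14*cos(n)/sin(n)^2)/(3*sin(n) + 2)^2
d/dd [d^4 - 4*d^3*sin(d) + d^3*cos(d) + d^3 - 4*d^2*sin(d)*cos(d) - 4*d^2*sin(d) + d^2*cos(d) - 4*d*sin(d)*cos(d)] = -d^3*sin(d) - 4*d^3*cos(d) + 4*d^3 - 13*d^2*sin(d) - d^2*cos(d) - 4*d^2*cos(2*d) + 3*d^2 - 8*d*sin(d) - 4*sqrt(2)*d*sin(2*d + pi/4) + 2*d*cos(d) - 2*sin(2*d)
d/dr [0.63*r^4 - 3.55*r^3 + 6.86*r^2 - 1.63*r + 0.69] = 2.52*r^3 - 10.65*r^2 + 13.72*r - 1.63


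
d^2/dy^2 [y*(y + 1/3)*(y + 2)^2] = 12*y^2 + 26*y + 32/3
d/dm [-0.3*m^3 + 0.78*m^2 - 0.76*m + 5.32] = -0.9*m^2 + 1.56*m - 0.76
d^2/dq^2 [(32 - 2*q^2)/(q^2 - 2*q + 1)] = 4*(47 - 2*q)/(q^4 - 4*q^3 + 6*q^2 - 4*q + 1)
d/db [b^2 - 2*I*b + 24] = 2*b - 2*I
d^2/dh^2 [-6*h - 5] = 0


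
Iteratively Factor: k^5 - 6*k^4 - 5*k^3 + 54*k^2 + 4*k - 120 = (k + 2)*(k^4 - 8*k^3 + 11*k^2 + 32*k - 60) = (k - 5)*(k + 2)*(k^3 - 3*k^2 - 4*k + 12) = (k - 5)*(k - 2)*(k + 2)*(k^2 - k - 6) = (k - 5)*(k - 3)*(k - 2)*(k + 2)*(k + 2)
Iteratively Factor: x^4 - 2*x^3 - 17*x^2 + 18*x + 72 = (x - 3)*(x^3 + x^2 - 14*x - 24) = (x - 3)*(x + 3)*(x^2 - 2*x - 8) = (x - 4)*(x - 3)*(x + 3)*(x + 2)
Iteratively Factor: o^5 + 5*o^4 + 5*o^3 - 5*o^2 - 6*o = (o + 2)*(o^4 + 3*o^3 - o^2 - 3*o) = (o + 1)*(o + 2)*(o^3 + 2*o^2 - 3*o) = o*(o + 1)*(o + 2)*(o^2 + 2*o - 3) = o*(o + 1)*(o + 2)*(o + 3)*(o - 1)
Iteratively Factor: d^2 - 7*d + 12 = (d - 3)*(d - 4)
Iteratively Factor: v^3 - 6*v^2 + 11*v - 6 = (v - 2)*(v^2 - 4*v + 3) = (v - 2)*(v - 1)*(v - 3)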